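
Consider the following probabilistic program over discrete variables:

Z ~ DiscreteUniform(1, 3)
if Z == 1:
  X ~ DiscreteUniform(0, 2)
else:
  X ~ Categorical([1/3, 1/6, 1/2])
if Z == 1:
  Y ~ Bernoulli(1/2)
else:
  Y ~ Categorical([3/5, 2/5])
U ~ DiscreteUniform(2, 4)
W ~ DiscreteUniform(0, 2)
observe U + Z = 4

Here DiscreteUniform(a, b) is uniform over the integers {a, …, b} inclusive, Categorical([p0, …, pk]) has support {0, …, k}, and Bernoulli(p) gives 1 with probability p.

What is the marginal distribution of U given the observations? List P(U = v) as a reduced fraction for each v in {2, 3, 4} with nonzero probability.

P(U=2) = 1/2, P(U=3) = 1/2

Enumerate traces; 36 have nonzero weight after conditioning:
  (Z=1, X=0, Y=0, U=3, W=0) weight 1/162
  (Z=1, X=0, Y=0, U=3, W=1) weight 1/162
  (Z=1, X=0, Y=0, U=3, W=2) weight 1/162
  (Z=1, X=0, Y=1, U=3, W=0) weight 1/162
  (Z=1, X=0, Y=1, U=3, W=1) weight 1/162
  (Z=1, X=0, Y=1, U=3, W=2) weight 1/162
  (Z=1, X=1, Y=0, U=3, W=0) weight 1/162
  (Z=1, X=1, Y=0, U=3, W=1) weight 1/162
  (Z=2, X=0, Y=0, U=2, W=0) weight 1/135
  … 27 more
Group by U:
  weight(U=2) = 1/9
  weight(U=3) = 1/9
Total weight = 1/9 + 1/9 = 2/9
P(U=2 | obs) = 1/9 / 2/9 = 1/2
P(U=3 | obs) = 1/9 / 2/9 = 1/2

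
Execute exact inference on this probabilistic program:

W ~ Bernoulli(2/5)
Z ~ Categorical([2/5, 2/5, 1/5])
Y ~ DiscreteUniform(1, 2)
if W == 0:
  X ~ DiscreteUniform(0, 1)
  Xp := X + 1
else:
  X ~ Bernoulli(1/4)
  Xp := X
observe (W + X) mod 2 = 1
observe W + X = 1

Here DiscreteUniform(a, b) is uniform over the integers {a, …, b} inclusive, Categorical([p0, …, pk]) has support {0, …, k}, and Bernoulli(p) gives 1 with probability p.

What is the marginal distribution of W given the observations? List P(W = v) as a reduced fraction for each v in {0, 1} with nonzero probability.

Enumerate traces; 12 have nonzero weight after conditioning:
  (W=0, Z=0, Y=1, X=1) weight 3/50
  (W=0, Z=0, Y=2, X=1) weight 3/50
  (W=0, Z=1, Y=1, X=1) weight 3/50
  (W=0, Z=1, Y=2, X=1) weight 3/50
  (W=0, Z=2, Y=1, X=1) weight 3/100
  (W=0, Z=2, Y=2, X=1) weight 3/100
  (W=1, Z=0, Y=1, X=0) weight 3/50
  (W=1, Z=0, Y=2, X=0) weight 3/50
  … 4 more
Group by W:
  weight(W=0) = 3/10
  weight(W=1) = 3/10
Total weight = 3/10 + 3/10 = 3/5
P(W=0 | obs) = 3/10 / 3/5 = 1/2
P(W=1 | obs) = 3/10 / 3/5 = 1/2

P(W=0) = 1/2, P(W=1) = 1/2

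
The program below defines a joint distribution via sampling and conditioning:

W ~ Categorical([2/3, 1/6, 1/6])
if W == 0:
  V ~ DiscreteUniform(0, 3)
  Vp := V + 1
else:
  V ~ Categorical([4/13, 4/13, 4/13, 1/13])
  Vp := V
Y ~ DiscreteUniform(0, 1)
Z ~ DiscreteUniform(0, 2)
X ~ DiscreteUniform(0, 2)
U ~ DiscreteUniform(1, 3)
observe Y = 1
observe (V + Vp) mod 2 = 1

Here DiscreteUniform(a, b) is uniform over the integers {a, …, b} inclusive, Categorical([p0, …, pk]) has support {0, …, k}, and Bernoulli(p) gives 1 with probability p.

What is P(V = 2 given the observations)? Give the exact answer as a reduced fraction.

Enumerate traces; 108 have nonzero weight after conditioning:
  (W=0, V=0, Y=1, Z=0, X=0, U=1) weight 1/324
  (W=0, V=0, Y=1, Z=0, X=0, U=2) weight 1/324
  (W=0, V=0, Y=1, Z=0, X=0, U=3) weight 1/324
  (W=0, V=0, Y=1, Z=0, X=1, U=1) weight 1/324
  (W=0, V=0, Y=1, Z=0, X=1, U=2) weight 1/324
  (W=0, V=0, Y=1, Z=0, X=1, U=3) weight 1/324
  (W=0, V=0, Y=1, Z=0, X=2, U=1) weight 1/324
  (W=0, V=0, Y=1, Z=0, X=2, U=2) weight 1/324
  (W=0, V=1, Y=1, Z=0, X=0, U=1) weight 1/324
  (W=0, V=2, Y=1, Z=0, X=0, U=1) weight 1/324
  … 98 more
Group by V:
  weight(V=0) = 1/12
  weight(V=1) = 1/12
  weight(V=2) = 1/12
  weight(V=3) = 1/12
Total weight = 1/12 + 1/12 + 1/12 + 1/12 = 1/3
P(V=0 | obs) = 1/12 / 1/3 = 1/4
P(V=1 | obs) = 1/12 / 1/3 = 1/4
P(V=2 | obs) = 1/12 / 1/3 = 1/4
P(V=3 | obs) = 1/12 / 1/3 = 1/4

P(V = 2 | obs) = 1/4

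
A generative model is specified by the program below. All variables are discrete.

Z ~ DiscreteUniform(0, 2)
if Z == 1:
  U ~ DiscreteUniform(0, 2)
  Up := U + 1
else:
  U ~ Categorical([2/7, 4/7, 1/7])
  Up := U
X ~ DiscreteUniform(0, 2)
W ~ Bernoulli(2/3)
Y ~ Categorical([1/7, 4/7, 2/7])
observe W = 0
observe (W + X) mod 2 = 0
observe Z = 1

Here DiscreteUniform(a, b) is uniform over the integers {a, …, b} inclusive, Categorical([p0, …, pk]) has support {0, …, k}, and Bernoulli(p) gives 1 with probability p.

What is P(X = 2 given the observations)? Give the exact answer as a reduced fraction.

Enumerate traces; 18 have nonzero weight after conditioning:
  (Z=1, U=0, X=0, W=0, Y=0) weight 1/567
  (Z=1, U=0, X=0, W=0, Y=1) weight 4/567
  (Z=1, U=0, X=0, W=0, Y=2) weight 2/567
  (Z=1, U=0, X=2, W=0, Y=0) weight 1/567
  (Z=1, U=0, X=2, W=0, Y=1) weight 4/567
  (Z=1, U=0, X=2, W=0, Y=2) weight 2/567
  (Z=1, U=1, X=0, W=0, Y=0) weight 1/567
  (Z=1, U=1, X=0, W=0, Y=1) weight 4/567
  … 10 more
Group by X:
  weight(X=0) = 1/27
  weight(X=2) = 1/27
Total weight = 1/27 + 1/27 = 2/27
P(X=0 | obs) = 1/27 / 2/27 = 1/2
P(X=2 | obs) = 1/27 / 2/27 = 1/2

P(X = 2 | obs) = 1/2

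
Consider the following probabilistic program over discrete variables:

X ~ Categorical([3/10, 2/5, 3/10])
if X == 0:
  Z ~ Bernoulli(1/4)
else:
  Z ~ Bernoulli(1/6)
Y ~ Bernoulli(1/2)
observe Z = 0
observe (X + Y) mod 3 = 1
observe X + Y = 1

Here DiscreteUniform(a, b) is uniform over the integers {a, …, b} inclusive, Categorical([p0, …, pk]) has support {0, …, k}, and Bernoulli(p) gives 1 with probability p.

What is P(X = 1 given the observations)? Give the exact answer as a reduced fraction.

Enumerate traces; 2 have nonzero weight after conditioning:
  (X=0, Z=0, Y=1) weight 9/80
  (X=1, Z=0, Y=0) weight 1/6
Group by X:
  weight(X=0) = 9/80
  weight(X=1) = 1/6
Total weight = 9/80 + 1/6 = 67/240
P(X=0 | obs) = 9/80 / 67/240 = 27/67
P(X=1 | obs) = 1/6 / 67/240 = 40/67

P(X = 1 | obs) = 40/67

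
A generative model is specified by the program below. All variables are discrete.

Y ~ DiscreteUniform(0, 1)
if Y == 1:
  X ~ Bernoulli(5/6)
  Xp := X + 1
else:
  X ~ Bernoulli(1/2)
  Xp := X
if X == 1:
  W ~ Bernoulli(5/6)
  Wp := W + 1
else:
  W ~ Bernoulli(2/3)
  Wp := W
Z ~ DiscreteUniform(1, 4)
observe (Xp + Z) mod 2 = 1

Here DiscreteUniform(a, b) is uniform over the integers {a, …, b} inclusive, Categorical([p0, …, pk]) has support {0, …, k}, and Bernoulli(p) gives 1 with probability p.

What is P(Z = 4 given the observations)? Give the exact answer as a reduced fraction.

Enumerate traces; 16 have nonzero weight after conditioning:
  (Y=0, X=0, W=0, Z=1) weight 1/48
  (Y=0, X=0, W=0, Z=3) weight 1/48
  (Y=0, X=0, W=1, Z=1) weight 1/24
  (Y=0, X=0, W=1, Z=3) weight 1/24
  (Y=0, X=1, W=0, Z=2) weight 1/96
  (Y=0, X=1, W=0, Z=4) weight 1/96
  (Y=0, X=1, W=1, Z=2) weight 5/96
  (Y=0, X=1, W=1, Z=4) weight 5/96
  … 8 more
Group by Z:
  weight(Z=1) = 1/6
  weight(Z=2) = 1/12
  weight(Z=3) = 1/6
  weight(Z=4) = 1/12
Total weight = 1/6 + 1/12 + 1/6 + 1/12 = 1/2
P(Z=1 | obs) = 1/6 / 1/2 = 1/3
P(Z=2 | obs) = 1/12 / 1/2 = 1/6
P(Z=3 | obs) = 1/6 / 1/2 = 1/3
P(Z=4 | obs) = 1/12 / 1/2 = 1/6

P(Z = 4 | obs) = 1/6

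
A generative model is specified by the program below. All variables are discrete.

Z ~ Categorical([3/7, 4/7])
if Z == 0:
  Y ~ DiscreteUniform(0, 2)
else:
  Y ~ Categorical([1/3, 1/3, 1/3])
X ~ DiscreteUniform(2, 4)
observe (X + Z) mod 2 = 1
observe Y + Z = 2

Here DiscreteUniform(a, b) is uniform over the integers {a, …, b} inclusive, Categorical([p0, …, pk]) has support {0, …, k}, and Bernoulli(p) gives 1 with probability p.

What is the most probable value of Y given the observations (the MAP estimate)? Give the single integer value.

Enumerate traces; 3 have nonzero weight after conditioning:
  (Z=0, Y=2, X=3) weight 1/21
  (Z=1, Y=1, X=2) weight 4/63
  (Z=1, Y=1, X=4) weight 4/63
Group by Y:
  weight(Y=1) = 8/63
  weight(Y=2) = 1/21
Total weight = 8/63 + 1/21 = 11/63
P(Y=1 | obs) = 8/63 / 11/63 = 8/11
P(Y=2 | obs) = 1/21 / 11/63 = 3/11
argmax = 1

argmax_v P(Y = v | obs) = 1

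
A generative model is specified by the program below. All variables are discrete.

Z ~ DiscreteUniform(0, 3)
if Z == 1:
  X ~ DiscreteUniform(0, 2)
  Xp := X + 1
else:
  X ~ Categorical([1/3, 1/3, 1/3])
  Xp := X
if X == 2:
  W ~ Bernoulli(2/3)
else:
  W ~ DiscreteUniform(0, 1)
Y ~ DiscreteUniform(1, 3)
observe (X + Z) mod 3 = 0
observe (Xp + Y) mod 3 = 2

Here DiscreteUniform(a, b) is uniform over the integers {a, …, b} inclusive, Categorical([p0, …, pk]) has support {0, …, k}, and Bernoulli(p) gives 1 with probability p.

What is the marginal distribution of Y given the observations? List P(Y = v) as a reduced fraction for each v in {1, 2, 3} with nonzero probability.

Enumerate traces; 8 have nonzero weight after conditioning:
  (Z=0, X=0, W=0, Y=2) weight 1/72
  (Z=0, X=0, W=1, Y=2) weight 1/72
  (Z=1, X=2, W=0, Y=2) weight 1/108
  (Z=1, X=2, W=1, Y=2) weight 1/54
  (Z=2, X=1, W=0, Y=1) weight 1/72
  (Z=2, X=1, W=1, Y=1) weight 1/72
  (Z=3, X=0, W=0, Y=2) weight 1/72
  (Z=3, X=0, W=1, Y=2) weight 1/72
Group by Y:
  weight(Y=1) = 1/36
  weight(Y=2) = 1/12
Total weight = 1/36 + 1/12 = 1/9
P(Y=1 | obs) = 1/36 / 1/9 = 1/4
P(Y=2 | obs) = 1/12 / 1/9 = 3/4

P(Y=1) = 1/4, P(Y=2) = 3/4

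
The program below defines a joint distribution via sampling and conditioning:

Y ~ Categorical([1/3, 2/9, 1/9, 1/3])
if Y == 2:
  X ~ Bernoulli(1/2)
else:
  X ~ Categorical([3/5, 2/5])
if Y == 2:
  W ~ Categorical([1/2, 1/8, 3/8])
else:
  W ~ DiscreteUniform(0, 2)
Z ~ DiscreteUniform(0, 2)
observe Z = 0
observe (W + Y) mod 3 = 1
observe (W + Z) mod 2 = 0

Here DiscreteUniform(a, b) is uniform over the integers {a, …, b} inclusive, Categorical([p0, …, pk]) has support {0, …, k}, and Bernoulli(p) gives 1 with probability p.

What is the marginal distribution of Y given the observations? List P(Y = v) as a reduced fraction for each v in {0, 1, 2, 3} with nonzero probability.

Enumerate traces; 4 have nonzero weight after conditioning:
  (Y=1, X=0, W=0, Z=0) weight 2/135
  (Y=1, X=1, W=0, Z=0) weight 4/405
  (Y=2, X=0, W=2, Z=0) weight 1/144
  (Y=2, X=1, W=2, Z=0) weight 1/144
Group by Y:
  weight(Y=1) = 2/81
  weight(Y=2) = 1/72
Total weight = 2/81 + 1/72 = 25/648
P(Y=1 | obs) = 2/81 / 25/648 = 16/25
P(Y=2 | obs) = 1/72 / 25/648 = 9/25

P(Y=1) = 16/25, P(Y=2) = 9/25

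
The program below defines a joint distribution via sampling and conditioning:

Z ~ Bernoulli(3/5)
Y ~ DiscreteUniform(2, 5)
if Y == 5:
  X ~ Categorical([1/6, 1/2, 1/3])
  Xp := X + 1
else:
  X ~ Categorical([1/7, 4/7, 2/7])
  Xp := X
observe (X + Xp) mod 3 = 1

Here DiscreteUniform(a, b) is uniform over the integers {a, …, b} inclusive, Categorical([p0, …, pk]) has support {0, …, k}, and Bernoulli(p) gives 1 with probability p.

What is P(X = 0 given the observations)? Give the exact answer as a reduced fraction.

P(X = 0 | obs) = 7/43

Enumerate traces; 8 have nonzero weight after conditioning:
  (Z=0, Y=2, X=2) weight 1/35
  (Z=0, Y=3, X=2) weight 1/35
  (Z=0, Y=4, X=2) weight 1/35
  (Z=0, Y=5, X=0) weight 1/60
  (Z=1, Y=2, X=2) weight 3/70
  (Z=1, Y=3, X=2) weight 3/70
  (Z=1, Y=4, X=2) weight 3/70
  (Z=1, Y=5, X=0) weight 1/40
Group by X:
  weight(X=0) = 1/24
  weight(X=2) = 3/14
Total weight = 1/24 + 3/14 = 43/168
P(X=0 | obs) = 1/24 / 43/168 = 7/43
P(X=2 | obs) = 3/14 / 43/168 = 36/43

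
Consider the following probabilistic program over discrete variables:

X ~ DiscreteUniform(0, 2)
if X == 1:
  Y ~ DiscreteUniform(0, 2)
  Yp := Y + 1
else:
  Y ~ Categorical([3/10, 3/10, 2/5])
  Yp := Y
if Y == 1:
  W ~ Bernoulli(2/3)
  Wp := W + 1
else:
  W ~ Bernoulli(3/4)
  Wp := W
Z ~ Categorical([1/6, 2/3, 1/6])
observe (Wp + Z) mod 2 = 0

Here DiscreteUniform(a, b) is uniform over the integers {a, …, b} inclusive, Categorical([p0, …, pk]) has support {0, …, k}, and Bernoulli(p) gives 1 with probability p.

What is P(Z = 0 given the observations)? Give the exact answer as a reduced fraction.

P(Z = 0 | obs) = 41/350

Enumerate traces; 27 have nonzero weight after conditioning:
  (X=0, Y=0, W=0, Z=0) weight 1/240
  (X=0, Y=0, W=0, Z=2) weight 1/240
  (X=0, Y=0, W=1, Z=1) weight 1/20
  (X=0, Y=1, W=0, Z=1) weight 1/45
  (X=0, Y=1, W=1, Z=0) weight 1/90
  (X=0, Y=1, W=1, Z=2) weight 1/90
  (X=0, Y=2, W=0, Z=0) weight 1/180
  (X=0, Y=2, W=0, Z=2) weight 1/180
  … 19 more
Group by Z:
  weight(Z=0) = 41/648
  weight(Z=1) = 67/162
  weight(Z=2) = 41/648
Total weight = 41/648 + 67/162 + 41/648 = 175/324
P(Z=0 | obs) = 41/648 / 175/324 = 41/350
P(Z=1 | obs) = 67/162 / 175/324 = 134/175
P(Z=2 | obs) = 41/648 / 175/324 = 41/350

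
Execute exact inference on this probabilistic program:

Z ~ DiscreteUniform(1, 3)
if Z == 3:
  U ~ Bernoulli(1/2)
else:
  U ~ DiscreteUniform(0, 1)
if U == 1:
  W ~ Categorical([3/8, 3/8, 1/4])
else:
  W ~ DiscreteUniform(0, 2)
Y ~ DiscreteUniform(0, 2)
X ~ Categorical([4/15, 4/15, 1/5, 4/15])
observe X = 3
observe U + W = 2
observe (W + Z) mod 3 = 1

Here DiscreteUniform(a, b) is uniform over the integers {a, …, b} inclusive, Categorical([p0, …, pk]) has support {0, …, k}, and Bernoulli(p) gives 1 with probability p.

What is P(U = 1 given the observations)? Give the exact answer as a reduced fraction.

P(U = 1 | obs) = 9/17

Enumerate traces; 6 have nonzero weight after conditioning:
  (Z=2, U=0, W=2, Y=0, X=3) weight 2/405
  (Z=2, U=0, W=2, Y=1, X=3) weight 2/405
  (Z=2, U=0, W=2, Y=2, X=3) weight 2/405
  (Z=3, U=1, W=1, Y=0, X=3) weight 1/180
  (Z=3, U=1, W=1, Y=1, X=3) weight 1/180
  (Z=3, U=1, W=1, Y=2, X=3) weight 1/180
Group by U:
  weight(U=0) = 2/135
  weight(U=1) = 1/60
Total weight = 2/135 + 1/60 = 17/540
P(U=0 | obs) = 2/135 / 17/540 = 8/17
P(U=1 | obs) = 1/60 / 17/540 = 9/17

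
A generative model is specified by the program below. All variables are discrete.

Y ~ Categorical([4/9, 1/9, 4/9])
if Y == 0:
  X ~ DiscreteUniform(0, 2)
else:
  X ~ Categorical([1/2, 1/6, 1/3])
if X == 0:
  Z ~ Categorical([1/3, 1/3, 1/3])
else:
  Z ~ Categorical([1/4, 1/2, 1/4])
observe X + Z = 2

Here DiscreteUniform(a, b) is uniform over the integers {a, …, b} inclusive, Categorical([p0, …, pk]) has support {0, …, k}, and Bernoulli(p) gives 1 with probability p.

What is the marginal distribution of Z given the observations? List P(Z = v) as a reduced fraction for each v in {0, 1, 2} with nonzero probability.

P(Z=0) = 27/112, P(Z=1) = 39/112, P(Z=2) = 23/56

Enumerate traces; 9 have nonzero weight after conditioning:
  (Y=0, X=0, Z=2) weight 4/81
  (Y=0, X=1, Z=1) weight 2/27
  (Y=0, X=2, Z=0) weight 1/27
  (Y=1, X=0, Z=2) weight 1/54
  (Y=1, X=1, Z=1) weight 1/108
  (Y=1, X=2, Z=0) weight 1/108
  (Y=2, X=0, Z=2) weight 2/27
  (Y=2, X=1, Z=1) weight 1/27
  … 1 more
Group by Z:
  weight(Z=0) = 1/12
  weight(Z=1) = 13/108
  weight(Z=2) = 23/162
Total weight = 1/12 + 13/108 + 23/162 = 28/81
P(Z=0 | obs) = 1/12 / 28/81 = 27/112
P(Z=1 | obs) = 13/108 / 28/81 = 39/112
P(Z=2 | obs) = 23/162 / 28/81 = 23/56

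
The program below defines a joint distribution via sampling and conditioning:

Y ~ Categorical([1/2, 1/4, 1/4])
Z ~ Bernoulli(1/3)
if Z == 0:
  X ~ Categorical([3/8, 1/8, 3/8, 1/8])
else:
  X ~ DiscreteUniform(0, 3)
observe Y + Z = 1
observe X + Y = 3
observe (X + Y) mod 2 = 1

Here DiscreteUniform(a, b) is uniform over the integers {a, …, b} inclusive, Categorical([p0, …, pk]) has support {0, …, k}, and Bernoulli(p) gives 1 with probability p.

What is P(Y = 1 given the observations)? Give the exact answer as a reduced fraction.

Enumerate traces; 2 have nonzero weight after conditioning:
  (Y=0, Z=1, X=3) weight 1/24
  (Y=1, Z=0, X=2) weight 1/16
Group by Y:
  weight(Y=0) = 1/24
  weight(Y=1) = 1/16
Total weight = 1/24 + 1/16 = 5/48
P(Y=0 | obs) = 1/24 / 5/48 = 2/5
P(Y=1 | obs) = 1/16 / 5/48 = 3/5

P(Y = 1 | obs) = 3/5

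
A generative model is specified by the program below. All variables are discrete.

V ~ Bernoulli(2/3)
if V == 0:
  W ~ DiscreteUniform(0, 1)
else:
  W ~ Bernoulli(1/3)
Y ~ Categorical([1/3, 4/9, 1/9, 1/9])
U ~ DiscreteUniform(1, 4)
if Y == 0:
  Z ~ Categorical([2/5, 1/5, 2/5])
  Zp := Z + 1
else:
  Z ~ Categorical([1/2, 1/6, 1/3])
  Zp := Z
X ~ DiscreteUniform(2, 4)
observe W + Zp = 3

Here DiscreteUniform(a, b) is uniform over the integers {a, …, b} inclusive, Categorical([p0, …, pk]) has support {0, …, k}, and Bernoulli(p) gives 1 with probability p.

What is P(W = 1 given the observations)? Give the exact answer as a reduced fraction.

Enumerate traces; 120 have nonzero weight after conditioning:
  (V=0, W=0, Y=0, U=1, Z=2, X=2) weight 1/540
  (V=0, W=0, Y=0, U=1, Z=2, X=3) weight 1/540
  (V=0, W=0, Y=0, U=1, Z=2, X=4) weight 1/540
  (V=0, W=0, Y=0, U=2, Z=2, X=2) weight 1/540
  (V=0, W=0, Y=0, U=2, Z=2, X=3) weight 1/540
  (V=0, W=0, Y=0, U=2, Z=2, X=4) weight 1/540
  (V=0, W=0, Y=0, U=3, Z=2, X=2) weight 1/540
  (V=0, W=0, Y=0, U=3, Z=2, X=3) weight 1/540
  (V=0, W=1, Y=0, U=1, Z=1, X=2) weight 1/1080
  … 111 more
Group by W:
  weight(W=0) = 11/135
  weight(W=1) = 91/810
Total weight = 11/135 + 91/810 = 157/810
P(W=0 | obs) = 11/135 / 157/810 = 66/157
P(W=1 | obs) = 91/810 / 157/810 = 91/157

P(W = 1 | obs) = 91/157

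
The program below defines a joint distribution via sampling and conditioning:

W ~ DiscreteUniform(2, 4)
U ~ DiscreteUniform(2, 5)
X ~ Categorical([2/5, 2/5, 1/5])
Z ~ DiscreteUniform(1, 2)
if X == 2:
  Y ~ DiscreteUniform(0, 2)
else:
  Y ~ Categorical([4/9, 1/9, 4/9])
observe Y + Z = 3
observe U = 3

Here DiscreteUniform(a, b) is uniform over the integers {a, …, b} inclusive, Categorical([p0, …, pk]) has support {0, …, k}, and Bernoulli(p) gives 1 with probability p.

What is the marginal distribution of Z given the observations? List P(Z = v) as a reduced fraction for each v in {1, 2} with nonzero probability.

P(Z=1) = 19/26, P(Z=2) = 7/26

Enumerate traces; 18 have nonzero weight after conditioning:
  (W=2, U=3, X=0, Z=1, Y=2) weight 1/135
  (W=2, U=3, X=0, Z=2, Y=1) weight 1/540
  (W=2, U=3, X=1, Z=1, Y=2) weight 1/135
  (W=2, U=3, X=1, Z=2, Y=1) weight 1/540
  (W=2, U=3, X=2, Z=1, Y=2) weight 1/360
  (W=2, U=3, X=2, Z=2, Y=1) weight 1/360
  (W=3, U=3, X=0, Z=1, Y=2) weight 1/135
  (W=3, U=3, X=0, Z=2, Y=1) weight 1/540
  … 10 more
Group by Z:
  weight(Z=1) = 19/360
  weight(Z=2) = 7/360
Total weight = 19/360 + 7/360 = 13/180
P(Z=1 | obs) = 19/360 / 13/180 = 19/26
P(Z=2 | obs) = 7/360 / 13/180 = 7/26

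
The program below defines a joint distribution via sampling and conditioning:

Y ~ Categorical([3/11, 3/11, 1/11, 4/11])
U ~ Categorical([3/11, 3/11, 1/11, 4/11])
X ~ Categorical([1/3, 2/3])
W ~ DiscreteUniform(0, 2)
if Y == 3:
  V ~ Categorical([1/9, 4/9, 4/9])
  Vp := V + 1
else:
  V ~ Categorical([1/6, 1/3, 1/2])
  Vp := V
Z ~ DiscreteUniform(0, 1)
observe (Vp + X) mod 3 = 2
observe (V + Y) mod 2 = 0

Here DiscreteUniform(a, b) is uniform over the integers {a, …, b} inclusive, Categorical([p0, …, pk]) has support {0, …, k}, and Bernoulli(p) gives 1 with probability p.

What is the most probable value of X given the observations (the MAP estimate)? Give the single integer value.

Enumerate traces; 96 have nonzero weight after conditioning:
  (Y=0, U=0, X=0, W=0, V=2, Z=0) weight 1/484
  (Y=0, U=0, X=0, W=0, V=2, Z=1) weight 1/484
  (Y=0, U=0, X=0, W=1, V=2, Z=0) weight 1/484
  (Y=0, U=0, X=0, W=1, V=2, Z=1) weight 1/484
  (Y=0, U=0, X=0, W=2, V=2, Z=0) weight 1/484
  (Y=0, U=0, X=0, W=2, V=2, Z=1) weight 1/484
  (Y=0, U=1, X=0, W=0, V=2, Z=0) weight 1/484
  (Y=0, U=1, X=0, W=0, V=2, Z=1) weight 1/484
  (Y=1, U=0, X=1, W=0, V=1, Z=0) weight 1/363
  … 87 more
Group by X:
  weight(X=0) = 34/297
  weight(X=1) = 2/33
Total weight = 34/297 + 2/33 = 52/297
P(X=0 | obs) = 34/297 / 52/297 = 17/26
P(X=1 | obs) = 2/33 / 52/297 = 9/26
argmax = 0

argmax_v P(X = v | obs) = 0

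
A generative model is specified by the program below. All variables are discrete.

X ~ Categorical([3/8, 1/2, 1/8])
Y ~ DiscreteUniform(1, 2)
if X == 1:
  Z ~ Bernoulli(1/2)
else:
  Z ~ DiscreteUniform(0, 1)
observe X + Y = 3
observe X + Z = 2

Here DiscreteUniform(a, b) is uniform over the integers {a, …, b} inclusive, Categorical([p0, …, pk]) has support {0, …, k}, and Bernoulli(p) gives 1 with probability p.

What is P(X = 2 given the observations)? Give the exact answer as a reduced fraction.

Enumerate traces; 2 have nonzero weight after conditioning:
  (X=1, Y=2, Z=1) weight 1/8
  (X=2, Y=1, Z=0) weight 1/32
Group by X:
  weight(X=1) = 1/8
  weight(X=2) = 1/32
Total weight = 1/8 + 1/32 = 5/32
P(X=1 | obs) = 1/8 / 5/32 = 4/5
P(X=2 | obs) = 1/32 / 5/32 = 1/5

P(X = 2 | obs) = 1/5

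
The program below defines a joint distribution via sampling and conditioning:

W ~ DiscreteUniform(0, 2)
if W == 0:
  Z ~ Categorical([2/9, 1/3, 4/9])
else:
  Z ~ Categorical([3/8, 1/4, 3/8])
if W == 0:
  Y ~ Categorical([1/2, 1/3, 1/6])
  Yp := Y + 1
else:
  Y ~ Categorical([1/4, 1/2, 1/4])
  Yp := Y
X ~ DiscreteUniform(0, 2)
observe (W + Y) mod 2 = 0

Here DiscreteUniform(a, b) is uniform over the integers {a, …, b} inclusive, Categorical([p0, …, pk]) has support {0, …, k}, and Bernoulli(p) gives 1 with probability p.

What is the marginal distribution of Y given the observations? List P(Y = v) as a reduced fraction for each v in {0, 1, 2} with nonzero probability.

P(Y=0) = 9/20, P(Y=1) = 3/10, P(Y=2) = 1/4

Enumerate traces; 45 have nonzero weight after conditioning:
  (W=0, Z=0, Y=0, X=0) weight 1/81
  (W=0, Z=0, Y=0, X=1) weight 1/81
  (W=0, Z=0, Y=0, X=2) weight 1/81
  (W=0, Z=0, Y=2, X=0) weight 1/243
  (W=0, Z=0, Y=2, X=1) weight 1/243
  (W=0, Z=0, Y=2, X=2) weight 1/243
  (W=0, Z=1, Y=0, X=0) weight 1/54
  (W=0, Z=1, Y=0, X=1) weight 1/54
  (W=1, Z=0, Y=1, X=0) weight 1/48
  … 36 more
Group by Y:
  weight(Y=0) = 1/4
  weight(Y=1) = 1/6
  weight(Y=2) = 5/36
Total weight = 1/4 + 1/6 + 5/36 = 5/9
P(Y=0 | obs) = 1/4 / 5/9 = 9/20
P(Y=1 | obs) = 1/6 / 5/9 = 3/10
P(Y=2 | obs) = 5/36 / 5/9 = 1/4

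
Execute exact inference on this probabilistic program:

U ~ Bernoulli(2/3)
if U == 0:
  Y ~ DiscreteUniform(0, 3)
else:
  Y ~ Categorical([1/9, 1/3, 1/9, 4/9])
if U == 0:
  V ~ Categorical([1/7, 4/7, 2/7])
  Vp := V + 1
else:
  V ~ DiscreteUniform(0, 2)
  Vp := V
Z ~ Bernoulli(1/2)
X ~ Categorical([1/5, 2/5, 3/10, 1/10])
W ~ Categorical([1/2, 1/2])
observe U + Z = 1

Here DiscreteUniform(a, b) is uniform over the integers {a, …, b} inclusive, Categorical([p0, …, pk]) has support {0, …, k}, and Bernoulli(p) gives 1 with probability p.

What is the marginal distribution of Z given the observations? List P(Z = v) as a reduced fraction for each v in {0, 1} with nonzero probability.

Enumerate traces; 192 have nonzero weight after conditioning:
  (U=0, Y=0, V=0, Z=1, X=0, W=0) weight 1/1680
  (U=0, Y=0, V=0, Z=1, X=0, W=1) weight 1/1680
  (U=0, Y=0, V=0, Z=1, X=1, W=0) weight 1/840
  (U=0, Y=0, V=0, Z=1, X=1, W=1) weight 1/840
  (U=0, Y=0, V=0, Z=1, X=2, W=0) weight 1/1120
  (U=0, Y=0, V=0, Z=1, X=2, W=1) weight 1/1120
  (U=0, Y=0, V=0, Z=1, X=3, W=0) weight 1/3360
  (U=0, Y=0, V=0, Z=1, X=3, W=1) weight 1/3360
  (U=1, Y=0, V=0, Z=0, X=0, W=0) weight 1/810
  … 183 more
Group by Z:
  weight(Z=0) = 1/3
  weight(Z=1) = 1/6
Total weight = 1/3 + 1/6 = 1/2
P(Z=0 | obs) = 1/3 / 1/2 = 2/3
P(Z=1 | obs) = 1/6 / 1/2 = 1/3

P(Z=0) = 2/3, P(Z=1) = 1/3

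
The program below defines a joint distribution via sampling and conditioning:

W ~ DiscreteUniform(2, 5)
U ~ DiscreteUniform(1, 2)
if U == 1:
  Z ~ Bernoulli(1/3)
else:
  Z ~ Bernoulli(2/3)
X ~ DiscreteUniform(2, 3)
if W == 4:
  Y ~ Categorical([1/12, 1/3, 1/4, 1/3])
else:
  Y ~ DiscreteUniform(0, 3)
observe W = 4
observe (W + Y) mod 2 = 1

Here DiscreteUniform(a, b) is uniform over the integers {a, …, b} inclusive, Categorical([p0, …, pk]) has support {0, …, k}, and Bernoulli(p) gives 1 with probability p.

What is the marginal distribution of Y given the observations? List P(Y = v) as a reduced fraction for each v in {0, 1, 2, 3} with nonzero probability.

P(Y=1) = 1/2, P(Y=3) = 1/2

Enumerate traces; 16 have nonzero weight after conditioning:
  (W=4, U=1, Z=0, X=2, Y=1) weight 1/72
  (W=4, U=1, Z=0, X=2, Y=3) weight 1/72
  (W=4, U=1, Z=0, X=3, Y=1) weight 1/72
  (W=4, U=1, Z=0, X=3, Y=3) weight 1/72
  (W=4, U=1, Z=1, X=2, Y=1) weight 1/144
  (W=4, U=1, Z=1, X=2, Y=3) weight 1/144
  (W=4, U=1, Z=1, X=3, Y=1) weight 1/144
  (W=4, U=1, Z=1, X=3, Y=3) weight 1/144
  … 8 more
Group by Y:
  weight(Y=1) = 1/12
  weight(Y=3) = 1/12
Total weight = 1/12 + 1/12 = 1/6
P(Y=1 | obs) = 1/12 / 1/6 = 1/2
P(Y=3 | obs) = 1/12 / 1/6 = 1/2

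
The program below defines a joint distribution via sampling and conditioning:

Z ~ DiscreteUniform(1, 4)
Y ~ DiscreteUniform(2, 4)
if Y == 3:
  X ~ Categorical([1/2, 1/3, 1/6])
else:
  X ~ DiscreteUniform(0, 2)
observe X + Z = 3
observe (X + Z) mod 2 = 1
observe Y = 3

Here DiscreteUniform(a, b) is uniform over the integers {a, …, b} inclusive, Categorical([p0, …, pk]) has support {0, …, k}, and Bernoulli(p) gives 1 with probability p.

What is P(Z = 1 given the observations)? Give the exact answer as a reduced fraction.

P(Z = 1 | obs) = 1/6

Enumerate traces; 3 have nonzero weight after conditioning:
  (Z=1, Y=3, X=2) weight 1/72
  (Z=2, Y=3, X=1) weight 1/36
  (Z=3, Y=3, X=0) weight 1/24
Group by Z:
  weight(Z=1) = 1/72
  weight(Z=2) = 1/36
  weight(Z=3) = 1/24
Total weight = 1/72 + 1/36 + 1/24 = 1/12
P(Z=1 | obs) = 1/72 / 1/12 = 1/6
P(Z=2 | obs) = 1/36 / 1/12 = 1/3
P(Z=3 | obs) = 1/24 / 1/12 = 1/2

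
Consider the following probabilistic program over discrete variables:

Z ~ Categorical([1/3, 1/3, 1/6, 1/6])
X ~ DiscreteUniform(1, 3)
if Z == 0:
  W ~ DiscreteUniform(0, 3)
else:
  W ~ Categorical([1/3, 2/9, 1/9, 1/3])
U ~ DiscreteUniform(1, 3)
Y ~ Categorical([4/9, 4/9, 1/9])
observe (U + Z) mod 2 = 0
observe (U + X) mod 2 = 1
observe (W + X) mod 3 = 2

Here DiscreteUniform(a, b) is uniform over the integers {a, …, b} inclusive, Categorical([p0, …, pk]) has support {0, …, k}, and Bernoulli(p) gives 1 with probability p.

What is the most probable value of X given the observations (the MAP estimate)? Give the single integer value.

Enumerate traces; 36 have nonzero weight after conditioning:
  (Z=0, X=1, W=1, U=2, Y=0) weight 1/243
  (Z=0, X=1, W=1, U=2, Y=1) weight 1/243
  (Z=0, X=1, W=1, U=2, Y=2) weight 1/972
  (Z=0, X=3, W=2, U=2, Y=0) weight 1/243
  (Z=0, X=3, W=2, U=2, Y=1) weight 1/243
  (Z=0, X=3, W=2, U=2, Y=2) weight 1/972
  (Z=1, X=2, W=0, U=1, Y=0) weight 4/729
  (Z=1, X=2, W=0, U=1, Y=1) weight 4/729
  … 28 more
Group by X:
  weight(X=1) = 13/972
  weight(X=2) = 2/27
  weight(X=3) = 11/972
Total weight = 13/972 + 2/27 + 11/972 = 8/81
P(X=1 | obs) = 13/972 / 8/81 = 13/96
P(X=2 | obs) = 2/27 / 8/81 = 3/4
P(X=3 | obs) = 11/972 / 8/81 = 11/96
argmax = 2

argmax_v P(X = v | obs) = 2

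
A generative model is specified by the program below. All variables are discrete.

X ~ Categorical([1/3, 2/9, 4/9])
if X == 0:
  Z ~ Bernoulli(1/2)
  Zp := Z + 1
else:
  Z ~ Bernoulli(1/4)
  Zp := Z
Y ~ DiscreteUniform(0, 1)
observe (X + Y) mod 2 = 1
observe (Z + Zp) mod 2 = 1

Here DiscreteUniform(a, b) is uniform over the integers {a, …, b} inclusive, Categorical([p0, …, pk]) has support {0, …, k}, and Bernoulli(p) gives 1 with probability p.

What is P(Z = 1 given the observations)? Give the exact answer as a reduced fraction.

Enumerate traces; 2 have nonzero weight after conditioning:
  (X=0, Z=0, Y=1) weight 1/12
  (X=0, Z=1, Y=1) weight 1/12
Group by Z:
  weight(Z=0) = 1/12
  weight(Z=1) = 1/12
Total weight = 1/12 + 1/12 = 1/6
P(Z=0 | obs) = 1/12 / 1/6 = 1/2
P(Z=1 | obs) = 1/12 / 1/6 = 1/2

P(Z = 1 | obs) = 1/2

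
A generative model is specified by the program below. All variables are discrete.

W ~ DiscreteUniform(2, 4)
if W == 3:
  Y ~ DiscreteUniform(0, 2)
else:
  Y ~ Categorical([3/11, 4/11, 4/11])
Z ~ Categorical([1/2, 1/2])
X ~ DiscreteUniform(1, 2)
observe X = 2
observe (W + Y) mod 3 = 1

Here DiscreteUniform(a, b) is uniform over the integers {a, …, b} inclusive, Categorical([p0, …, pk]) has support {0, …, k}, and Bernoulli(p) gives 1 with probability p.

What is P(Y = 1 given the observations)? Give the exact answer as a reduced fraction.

Enumerate traces; 6 have nonzero weight after conditioning:
  (W=2, Y=2, Z=0, X=2) weight 1/33
  (W=2, Y=2, Z=1, X=2) weight 1/33
  (W=3, Y=1, Z=0, X=2) weight 1/36
  (W=3, Y=1, Z=1, X=2) weight 1/36
  (W=4, Y=0, Z=0, X=2) weight 1/44
  (W=4, Y=0, Z=1, X=2) weight 1/44
Group by Y:
  weight(Y=0) = 1/22
  weight(Y=1) = 1/18
  weight(Y=2) = 2/33
Total weight = 1/22 + 1/18 + 2/33 = 16/99
P(Y=0 | obs) = 1/22 / 16/99 = 9/32
P(Y=1 | obs) = 1/18 / 16/99 = 11/32
P(Y=2 | obs) = 2/33 / 16/99 = 3/8

P(Y = 1 | obs) = 11/32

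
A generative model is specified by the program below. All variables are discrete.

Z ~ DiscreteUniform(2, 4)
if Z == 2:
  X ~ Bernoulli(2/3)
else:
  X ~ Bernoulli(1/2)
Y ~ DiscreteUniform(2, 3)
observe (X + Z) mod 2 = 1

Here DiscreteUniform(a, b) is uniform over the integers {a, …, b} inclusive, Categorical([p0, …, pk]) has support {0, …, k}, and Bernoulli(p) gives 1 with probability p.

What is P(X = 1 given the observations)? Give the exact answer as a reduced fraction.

Enumerate traces; 6 have nonzero weight after conditioning:
  (Z=2, X=1, Y=2) weight 1/9
  (Z=2, X=1, Y=3) weight 1/9
  (Z=3, X=0, Y=2) weight 1/12
  (Z=3, X=0, Y=3) weight 1/12
  (Z=4, X=1, Y=2) weight 1/12
  (Z=4, X=1, Y=3) weight 1/12
Group by X:
  weight(X=0) = 1/6
  weight(X=1) = 7/18
Total weight = 1/6 + 7/18 = 5/9
P(X=0 | obs) = 1/6 / 5/9 = 3/10
P(X=1 | obs) = 7/18 / 5/9 = 7/10

P(X = 1 | obs) = 7/10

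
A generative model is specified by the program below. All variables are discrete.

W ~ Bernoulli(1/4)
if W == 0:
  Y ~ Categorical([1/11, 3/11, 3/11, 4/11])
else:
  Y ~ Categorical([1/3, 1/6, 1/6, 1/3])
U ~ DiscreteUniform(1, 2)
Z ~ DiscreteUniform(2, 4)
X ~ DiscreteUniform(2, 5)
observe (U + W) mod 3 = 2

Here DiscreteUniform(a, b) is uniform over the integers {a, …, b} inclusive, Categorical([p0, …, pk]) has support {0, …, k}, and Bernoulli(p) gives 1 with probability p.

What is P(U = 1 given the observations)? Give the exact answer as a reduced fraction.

Enumerate traces; 96 have nonzero weight after conditioning:
  (W=0, Y=0, U=2, Z=2, X=2) weight 1/352
  (W=0, Y=0, U=2, Z=2, X=3) weight 1/352
  (W=0, Y=0, U=2, Z=2, X=4) weight 1/352
  (W=0, Y=0, U=2, Z=2, X=5) weight 1/352
  (W=0, Y=0, U=2, Z=3, X=2) weight 1/352
  (W=0, Y=0, U=2, Z=3, X=3) weight 1/352
  (W=0, Y=0, U=2, Z=3, X=4) weight 1/352
  (W=0, Y=0, U=2, Z=3, X=5) weight 1/352
  (W=1, Y=0, U=1, Z=2, X=2) weight 1/288
  … 87 more
Group by U:
  weight(U=1) = 1/8
  weight(U=2) = 3/8
Total weight = 1/8 + 3/8 = 1/2
P(U=1 | obs) = 1/8 / 1/2 = 1/4
P(U=2 | obs) = 3/8 / 1/2 = 3/4

P(U = 1 | obs) = 1/4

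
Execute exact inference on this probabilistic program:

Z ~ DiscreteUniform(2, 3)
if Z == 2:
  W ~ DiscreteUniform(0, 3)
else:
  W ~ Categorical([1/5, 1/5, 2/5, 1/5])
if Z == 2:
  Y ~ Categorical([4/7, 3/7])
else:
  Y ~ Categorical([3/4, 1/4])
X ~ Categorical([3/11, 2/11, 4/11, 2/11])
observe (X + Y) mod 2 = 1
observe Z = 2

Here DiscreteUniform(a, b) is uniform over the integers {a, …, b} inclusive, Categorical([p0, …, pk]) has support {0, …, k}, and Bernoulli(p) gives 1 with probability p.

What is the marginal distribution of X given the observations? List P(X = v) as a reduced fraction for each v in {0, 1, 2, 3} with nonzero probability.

Enumerate traces; 16 have nonzero weight after conditioning:
  (Z=2, W=0, Y=0, X=1) weight 1/77
  (Z=2, W=0, Y=0, X=3) weight 1/77
  (Z=2, W=0, Y=1, X=0) weight 9/616
  (Z=2, W=0, Y=1, X=2) weight 3/154
  (Z=2, W=1, Y=0, X=1) weight 1/77
  (Z=2, W=1, Y=0, X=3) weight 1/77
  (Z=2, W=1, Y=1, X=0) weight 9/616
  (Z=2, W=1, Y=1, X=2) weight 3/154
  … 8 more
Group by X:
  weight(X=0) = 9/154
  weight(X=1) = 4/77
  weight(X=2) = 6/77
  weight(X=3) = 4/77
Total weight = 9/154 + 4/77 + 6/77 + 4/77 = 37/154
P(X=0 | obs) = 9/154 / 37/154 = 9/37
P(X=1 | obs) = 4/77 / 37/154 = 8/37
P(X=2 | obs) = 6/77 / 37/154 = 12/37
P(X=3 | obs) = 4/77 / 37/154 = 8/37

P(X=0) = 9/37, P(X=1) = 8/37, P(X=2) = 12/37, P(X=3) = 8/37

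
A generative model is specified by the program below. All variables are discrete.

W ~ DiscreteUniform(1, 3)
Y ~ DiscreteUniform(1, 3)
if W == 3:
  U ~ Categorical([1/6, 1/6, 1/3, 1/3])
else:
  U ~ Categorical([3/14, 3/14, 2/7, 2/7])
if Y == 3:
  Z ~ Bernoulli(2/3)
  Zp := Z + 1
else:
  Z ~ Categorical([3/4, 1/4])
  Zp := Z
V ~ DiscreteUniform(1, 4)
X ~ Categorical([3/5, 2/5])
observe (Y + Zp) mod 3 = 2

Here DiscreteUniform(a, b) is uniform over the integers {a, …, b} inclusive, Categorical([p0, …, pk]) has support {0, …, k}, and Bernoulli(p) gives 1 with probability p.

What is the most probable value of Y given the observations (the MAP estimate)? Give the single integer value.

Enumerate traces; 288 have nonzero weight after conditioning:
  (W=1, Y=1, U=0, Z=1, V=1, X=0) weight 1/1120
  (W=1, Y=1, U=0, Z=1, V=1, X=1) weight 1/1680
  (W=1, Y=1, U=0, Z=1, V=2, X=0) weight 1/1120
  (W=1, Y=1, U=0, Z=1, V=2, X=1) weight 1/1680
  (W=1, Y=1, U=0, Z=1, V=3, X=0) weight 1/1120
  (W=1, Y=1, U=0, Z=1, V=3, X=1) weight 1/1680
  (W=1, Y=1, U=0, Z=1, V=4, X=0) weight 1/1120
  (W=1, Y=1, U=0, Z=1, V=4, X=1) weight 1/1680
  (W=1, Y=2, U=0, Z=0, V=1, X=0) weight 3/1120
  (W=1, Y=3, U=0, Z=1, V=1, X=0) weight 1/420
  … 278 more
Group by Y:
  weight(Y=1) = 1/12
  weight(Y=2) = 1/4
  weight(Y=3) = 2/9
Total weight = 1/12 + 1/4 + 2/9 = 5/9
P(Y=1 | obs) = 1/12 / 5/9 = 3/20
P(Y=2 | obs) = 1/4 / 5/9 = 9/20
P(Y=3 | obs) = 2/9 / 5/9 = 2/5
argmax = 2

argmax_v P(Y = v | obs) = 2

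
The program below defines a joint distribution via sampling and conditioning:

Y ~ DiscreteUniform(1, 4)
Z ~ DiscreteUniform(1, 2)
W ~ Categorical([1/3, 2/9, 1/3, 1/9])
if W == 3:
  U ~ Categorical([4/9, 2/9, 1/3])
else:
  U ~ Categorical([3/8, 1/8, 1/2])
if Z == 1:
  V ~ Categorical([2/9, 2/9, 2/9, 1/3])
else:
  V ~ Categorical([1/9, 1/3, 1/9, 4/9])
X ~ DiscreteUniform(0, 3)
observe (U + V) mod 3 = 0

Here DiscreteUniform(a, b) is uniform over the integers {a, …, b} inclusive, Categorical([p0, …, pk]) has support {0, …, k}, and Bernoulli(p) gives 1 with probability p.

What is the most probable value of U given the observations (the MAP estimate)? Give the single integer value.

Enumerate traces; 512 have nonzero weight after conditioning:
  (Y=1, Z=1, W=0, U=0, V=0, X=0) weight 1/1152
  (Y=1, Z=1, W=0, U=0, V=0, X=1) weight 1/1152
  (Y=1, Z=1, W=0, U=0, V=0, X=2) weight 1/1152
  (Y=1, Z=1, W=0, U=0, V=0, X=3) weight 1/1152
  (Y=1, Z=1, W=0, U=0, V=3, X=0) weight 1/768
  (Y=1, Z=1, W=0, U=0, V=3, X=1) weight 1/768
  (Y=1, Z=1, W=0, U=0, V=3, X=2) weight 1/768
  (Y=1, Z=1, W=0, U=0, V=3, X=3) weight 1/768
  (Y=1, Z=1, W=0, U=1, V=2, X=0) weight 1/3456
  (Y=1, Z=1, W=0, U=2, V=1, X=0) weight 1/864
  … 502 more
Group by U:
  weight(U=0) = 155/729
  weight(U=1) = 11/486
  weight(U=2) = 65/486
Total weight = 155/729 + 11/486 + 65/486 = 269/729
P(U=0 | obs) = 155/729 / 269/729 = 155/269
P(U=1 | obs) = 11/486 / 269/729 = 33/538
P(U=2 | obs) = 65/486 / 269/729 = 195/538
argmax = 0

argmax_v P(U = v | obs) = 0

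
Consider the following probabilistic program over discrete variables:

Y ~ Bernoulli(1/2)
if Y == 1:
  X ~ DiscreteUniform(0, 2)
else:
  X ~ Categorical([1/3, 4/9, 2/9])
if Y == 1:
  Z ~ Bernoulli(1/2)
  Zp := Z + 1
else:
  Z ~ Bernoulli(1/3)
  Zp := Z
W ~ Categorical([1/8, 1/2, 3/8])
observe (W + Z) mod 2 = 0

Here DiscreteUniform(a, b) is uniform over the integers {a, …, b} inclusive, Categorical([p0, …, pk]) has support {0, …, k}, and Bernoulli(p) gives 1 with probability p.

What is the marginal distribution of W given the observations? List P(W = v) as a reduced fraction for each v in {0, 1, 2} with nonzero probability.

P(W=0) = 7/48, P(W=1) = 5/12, P(W=2) = 7/16

Enumerate traces; 18 have nonzero weight after conditioning:
  (Y=0, X=0, Z=0, W=0) weight 1/72
  (Y=0, X=0, Z=0, W=2) weight 1/24
  (Y=0, X=0, Z=1, W=1) weight 1/36
  (Y=0, X=1, Z=0, W=0) weight 1/54
  (Y=0, X=1, Z=0, W=2) weight 1/18
  (Y=0, X=1, Z=1, W=1) weight 1/27
  (Y=0, X=2, Z=0, W=0) weight 1/108
  (Y=0, X=2, Z=0, W=2) weight 1/36
  … 10 more
Group by W:
  weight(W=0) = 7/96
  weight(W=1) = 5/24
  weight(W=2) = 7/32
Total weight = 7/96 + 5/24 + 7/32 = 1/2
P(W=0 | obs) = 7/96 / 1/2 = 7/48
P(W=1 | obs) = 5/24 / 1/2 = 5/12
P(W=2 | obs) = 7/32 / 1/2 = 7/16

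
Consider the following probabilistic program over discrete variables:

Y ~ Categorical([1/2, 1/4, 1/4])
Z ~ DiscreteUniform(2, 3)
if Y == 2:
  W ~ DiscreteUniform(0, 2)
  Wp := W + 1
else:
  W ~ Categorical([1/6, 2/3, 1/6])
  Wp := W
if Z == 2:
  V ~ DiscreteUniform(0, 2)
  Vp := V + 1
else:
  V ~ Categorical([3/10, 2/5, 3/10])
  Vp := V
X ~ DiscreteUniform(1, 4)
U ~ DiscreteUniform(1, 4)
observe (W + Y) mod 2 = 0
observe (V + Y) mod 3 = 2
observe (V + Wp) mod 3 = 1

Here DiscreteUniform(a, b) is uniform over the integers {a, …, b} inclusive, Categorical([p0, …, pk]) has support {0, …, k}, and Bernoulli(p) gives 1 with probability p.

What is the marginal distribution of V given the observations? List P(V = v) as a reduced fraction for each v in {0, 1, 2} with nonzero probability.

Enumerate traces; 64 have nonzero weight after conditioning:
  (Y=0, Z=2, W=2, V=2, X=1, U=1) weight 1/1152
  (Y=0, Z=2, W=2, V=2, X=1, U=2) weight 1/1152
  (Y=0, Z=2, W=2, V=2, X=1, U=3) weight 1/1152
  (Y=0, Z=2, W=2, V=2, X=1, U=4) weight 1/1152
  (Y=0, Z=2, W=2, V=2, X=2, U=1) weight 1/1152
  (Y=0, Z=2, W=2, V=2, X=2, U=2) weight 1/1152
  (Y=0, Z=2, W=2, V=2, X=2, U=3) weight 1/1152
  (Y=0, Z=2, W=2, V=2, X=2, U=4) weight 1/1152
  (Y=2, Z=2, W=0, V=0, X=1, U=1) weight 1/1152
  … 55 more
Group by V:
  weight(V=0) = 19/720
  weight(V=2) = 19/720
Total weight = 19/720 + 19/720 = 19/360
P(V=0 | obs) = 19/720 / 19/360 = 1/2
P(V=2 | obs) = 19/720 / 19/360 = 1/2

P(V=0) = 1/2, P(V=2) = 1/2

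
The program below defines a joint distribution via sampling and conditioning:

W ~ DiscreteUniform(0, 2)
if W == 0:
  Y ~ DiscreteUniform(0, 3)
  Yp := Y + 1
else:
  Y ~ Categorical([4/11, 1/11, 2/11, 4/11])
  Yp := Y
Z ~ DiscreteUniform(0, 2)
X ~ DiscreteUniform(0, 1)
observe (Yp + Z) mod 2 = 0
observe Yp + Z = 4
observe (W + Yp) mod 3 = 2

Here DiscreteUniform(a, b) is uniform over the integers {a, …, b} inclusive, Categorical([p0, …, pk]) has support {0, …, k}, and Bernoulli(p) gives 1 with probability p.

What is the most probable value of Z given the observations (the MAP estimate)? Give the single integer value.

argmax_v P(Z = v | obs) = 1

Enumerate traces; 4 have nonzero weight after conditioning:
  (W=0, Y=1, Z=2, X=0) weight 1/72
  (W=0, Y=1, Z=2, X=1) weight 1/72
  (W=2, Y=3, Z=1, X=0) weight 2/99
  (W=2, Y=3, Z=1, X=1) weight 2/99
Group by Z:
  weight(Z=1) = 4/99
  weight(Z=2) = 1/36
Total weight = 4/99 + 1/36 = 3/44
P(Z=1 | obs) = 4/99 / 3/44 = 16/27
P(Z=2 | obs) = 1/36 / 3/44 = 11/27
argmax = 1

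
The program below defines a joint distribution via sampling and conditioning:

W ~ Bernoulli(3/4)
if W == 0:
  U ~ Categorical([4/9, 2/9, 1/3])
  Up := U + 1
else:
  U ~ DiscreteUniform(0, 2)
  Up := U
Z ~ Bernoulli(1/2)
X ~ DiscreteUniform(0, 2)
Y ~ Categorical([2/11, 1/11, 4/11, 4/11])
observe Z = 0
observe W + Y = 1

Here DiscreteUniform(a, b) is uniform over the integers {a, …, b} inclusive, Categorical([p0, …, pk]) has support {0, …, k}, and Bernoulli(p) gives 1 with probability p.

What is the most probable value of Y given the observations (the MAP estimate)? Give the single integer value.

Enumerate traces; 18 have nonzero weight after conditioning:
  (W=0, U=0, Z=0, X=0, Y=1) weight 1/594
  (W=0, U=0, Z=0, X=1, Y=1) weight 1/594
  (W=0, U=0, Z=0, X=2, Y=1) weight 1/594
  (W=0, U=1, Z=0, X=0, Y=1) weight 1/1188
  (W=0, U=1, Z=0, X=1, Y=1) weight 1/1188
  (W=0, U=1, Z=0, X=2, Y=1) weight 1/1188
  (W=0, U=2, Z=0, X=0, Y=1) weight 1/792
  (W=0, U=2, Z=0, X=1, Y=1) weight 1/792
  (W=1, U=0, Z=0, X=0, Y=0) weight 1/132
  … 9 more
Group by Y:
  weight(Y=0) = 3/44
  weight(Y=1) = 1/88
Total weight = 3/44 + 1/88 = 7/88
P(Y=0 | obs) = 3/44 / 7/88 = 6/7
P(Y=1 | obs) = 1/88 / 7/88 = 1/7
argmax = 0

argmax_v P(Y = v | obs) = 0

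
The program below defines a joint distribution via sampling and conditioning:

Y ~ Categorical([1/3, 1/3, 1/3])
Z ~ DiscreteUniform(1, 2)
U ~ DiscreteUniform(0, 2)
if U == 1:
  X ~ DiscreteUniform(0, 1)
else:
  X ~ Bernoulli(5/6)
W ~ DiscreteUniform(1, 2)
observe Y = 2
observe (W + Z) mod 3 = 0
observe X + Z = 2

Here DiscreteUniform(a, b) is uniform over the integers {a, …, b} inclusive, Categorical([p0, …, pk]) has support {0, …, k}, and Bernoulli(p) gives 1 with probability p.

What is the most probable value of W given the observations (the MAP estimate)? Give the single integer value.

argmax_v P(W = v | obs) = 2

Enumerate traces; 6 have nonzero weight after conditioning:
  (Y=2, Z=1, U=0, X=1, W=2) weight 5/216
  (Y=2, Z=1, U=1, X=1, W=2) weight 1/72
  (Y=2, Z=1, U=2, X=1, W=2) weight 5/216
  (Y=2, Z=2, U=0, X=0, W=1) weight 1/216
  (Y=2, Z=2, U=1, X=0, W=1) weight 1/72
  (Y=2, Z=2, U=2, X=0, W=1) weight 1/216
Group by W:
  weight(W=1) = 5/216
  weight(W=2) = 13/216
Total weight = 5/216 + 13/216 = 1/12
P(W=1 | obs) = 5/216 / 1/12 = 5/18
P(W=2 | obs) = 13/216 / 1/12 = 13/18
argmax = 2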